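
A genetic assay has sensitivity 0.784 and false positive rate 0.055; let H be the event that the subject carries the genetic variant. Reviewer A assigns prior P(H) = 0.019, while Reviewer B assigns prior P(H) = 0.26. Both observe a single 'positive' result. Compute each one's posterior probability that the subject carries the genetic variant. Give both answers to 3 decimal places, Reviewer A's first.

Reviewer A: 0.216; Reviewer B: 0.834

The likelihood ratio for a 'positive' result is 0.784/0.055 = 14.255.
Reviewer A: prior odds 0.019/0.981 = 0.019368; posterior odds 0.27608; posterior probability 0.216.
Reviewer B: prior odds 0.26/0.74 = 0.35135; posterior odds 5.0084; posterior probability 0.834.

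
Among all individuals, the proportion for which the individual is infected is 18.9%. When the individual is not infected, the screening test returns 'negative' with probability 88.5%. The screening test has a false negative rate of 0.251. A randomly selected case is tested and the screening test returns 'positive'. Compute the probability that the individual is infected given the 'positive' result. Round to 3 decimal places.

P(H | E) ≈ 0.603

Let H be the event that the individual is infected. P(H) = 0.189, so P(¬H) = 0.811. With E the 'positive' result, P(E|H) = 0.749 and P(E|¬H) = 0.115.
P(E) = 0.749·0.189 + 0.115·0.811 = 0.14156 + 0.093265 = 0.23483.
By Bayes' theorem, P(H|E) = 0.14156 / 0.23483 = 0.603.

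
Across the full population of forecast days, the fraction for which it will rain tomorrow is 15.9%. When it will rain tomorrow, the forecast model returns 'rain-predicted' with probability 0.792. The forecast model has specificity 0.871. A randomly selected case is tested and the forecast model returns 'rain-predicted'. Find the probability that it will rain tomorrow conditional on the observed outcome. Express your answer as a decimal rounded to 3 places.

Let H be the event that it will rain tomorrow. P(H) = 0.159, so P(¬H) = 0.841. With E the 'rain-predicted' result, P(E|H) = 0.792 and P(E|¬H) = 0.129.
P(E) = 0.792·0.159 + 0.129·0.841 = 0.12593 + 0.10849 = 0.23442.
By Bayes' theorem, P(H|E) = 0.12593 / 0.23442 = 0.537.

P(H | E) ≈ 0.537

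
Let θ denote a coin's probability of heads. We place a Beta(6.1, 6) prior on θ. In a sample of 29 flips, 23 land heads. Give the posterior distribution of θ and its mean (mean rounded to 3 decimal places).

Observing 23 successes and 6 failures updates Beta(6.1, 6) by adding the success and failure counts to the two shape parameters: α = 6.1+23 = 29.1, β = 6+6 = 12.
E[θ | data] = 29.1/(29.1+12) = 0.708.

Posterior: Beta(29.1, 12); mean ≈ 0.708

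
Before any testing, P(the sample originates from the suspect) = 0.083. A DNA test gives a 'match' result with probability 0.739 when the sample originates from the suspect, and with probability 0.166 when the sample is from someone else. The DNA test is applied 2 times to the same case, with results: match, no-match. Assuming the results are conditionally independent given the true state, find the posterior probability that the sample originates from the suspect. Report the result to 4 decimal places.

With H the event that the sample originates from the suspect, the joint likelihood of the observed sequence is P(data|H) = 0.739·0.261 = 0.19288 and P(data|¬H) = 0.166·0.834 = 0.13844.
Bayes: P(H|data) = 0.083·0.19288 / (0.083·0.19288 + 0.917·0.13844) = 0.016009/0.14296 = 0.1120.

Posterior P(H) ≈ 0.1120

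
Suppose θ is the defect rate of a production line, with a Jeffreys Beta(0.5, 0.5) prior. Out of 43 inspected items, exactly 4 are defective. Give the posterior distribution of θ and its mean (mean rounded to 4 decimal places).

The binomial likelihood is conjugate to the Beta prior: with 4 successes and 39 failures, the posterior is Beta(0.5+4, 0.5+39) = Beta(4.5, 39.5).
Posterior mean = α/(α+β) = 4.5/44 = 0.1023.

Posterior: Beta(4.5, 39.5); mean ≈ 0.1023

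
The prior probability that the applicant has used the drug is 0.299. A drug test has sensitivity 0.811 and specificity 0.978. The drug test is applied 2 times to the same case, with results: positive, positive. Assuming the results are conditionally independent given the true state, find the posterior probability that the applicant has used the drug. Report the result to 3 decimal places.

Let H be the event that the applicant has used the drug; start with P(H) = 0.299. P('positive'|H) = 0.811, P('positive'|¬H) = 0.022.
Update on result 1 ('positive'): P(H) ← 0.811·0.2990 / (0.811·0.2990 + 0.022·0.7010) = 0.24249/0.25791 = 0.9402.
Update on result 2 ('positive'): P(H) ← 0.811·0.9402 / (0.811·0.9402 + 0.022·0.0598) = 0.76251/0.76382 = 0.9983.

Posterior P(H) ≈ 0.998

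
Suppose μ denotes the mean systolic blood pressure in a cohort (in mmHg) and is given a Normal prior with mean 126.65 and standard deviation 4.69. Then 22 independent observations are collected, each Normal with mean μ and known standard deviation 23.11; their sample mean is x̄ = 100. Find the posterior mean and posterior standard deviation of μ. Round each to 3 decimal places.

Posterior mean ≈ 113.982; posterior SD ≈ 3.397

Prior precision 1/τ₀² = 1/4.69² = 0.0454626; data precision n/σ² = 22/23.11² = 0.0411929.
Posterior precision = 0.0454626 + 0.0411929 = 0.0866555, giving posterior SD = 1/√0.0866555 = 3.397.
Posterior mean = (0.0454626·126.65 + 0.0411929·100) / 0.0866555 = 113.982.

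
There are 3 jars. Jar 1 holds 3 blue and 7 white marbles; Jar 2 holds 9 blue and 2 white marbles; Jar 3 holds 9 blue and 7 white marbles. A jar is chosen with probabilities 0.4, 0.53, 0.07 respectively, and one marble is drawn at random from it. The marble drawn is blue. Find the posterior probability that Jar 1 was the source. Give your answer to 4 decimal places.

Posterior probability ≈ 0.2024

Tabulate prior·likelihood by source: [1] prior 0.4, lik 0.3, product 0.1200; [2] prior 0.53, lik 0.8182, product 0.4336; [3] prior 0.07, lik 0.5625, product 0.03938.
Normalizing constant = 0.59301; the posterior for Jar 1 is its product over the sum, 0.1200/0.59301 = 0.2024.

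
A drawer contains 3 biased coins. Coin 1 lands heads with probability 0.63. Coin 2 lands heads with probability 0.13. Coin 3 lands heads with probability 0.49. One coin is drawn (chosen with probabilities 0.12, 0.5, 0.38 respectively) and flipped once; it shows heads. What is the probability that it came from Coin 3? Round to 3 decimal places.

P(heads|C1) = 0.63; P(heads|C2) = 0.13; P(heads|C3) = 0.49.
Prior × likelihood for each source: 0.12·0.63=0.07560, 0.5·0.13=0.06500, 0.38·0.49=0.1862. Summing gives P(heads) = 0.32680.
P(Coin 3 | heads) = 0.1862 / 0.32680 = 0.570.

Posterior probability ≈ 0.570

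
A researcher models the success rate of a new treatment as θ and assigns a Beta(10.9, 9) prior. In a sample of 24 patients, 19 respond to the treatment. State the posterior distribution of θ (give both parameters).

Posterior: Beta(29.9, 14)

The binomial likelihood is conjugate to the Beta prior: with 19 successes and 5 failures, the posterior is Beta(10.9+19, 9+5) = Beta(29.9, 14).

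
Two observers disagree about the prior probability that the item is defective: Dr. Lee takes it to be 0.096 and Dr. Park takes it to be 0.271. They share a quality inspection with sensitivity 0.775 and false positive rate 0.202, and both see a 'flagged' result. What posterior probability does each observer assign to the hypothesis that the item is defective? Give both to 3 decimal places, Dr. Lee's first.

P('+'|H) = 0.775, P('+'|¬H) = 0.202.
Dr. Lee: numerator 0.775·0.096 = 0.074400; evidence = 0.074400+0.202·0.904 = 0.25701; posterior = 0.289.
Dr. Park: numerator 0.775·0.271 = 0.21003; evidence = 0.21003+0.202·0.729 = 0.35728; posterior = 0.588.

Dr. Lee: 0.289; Dr. Park: 0.588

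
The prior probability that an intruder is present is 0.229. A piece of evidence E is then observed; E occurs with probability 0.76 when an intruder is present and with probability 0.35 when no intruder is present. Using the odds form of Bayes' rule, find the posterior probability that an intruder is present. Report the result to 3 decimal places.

Prior odds = 0.229/(1−0.229) = 0.29702.
Likelihood ratio for E = 0.76/0.35 = 2.1714.
Posterior odds = prior odds × LR = 0.64495.
Posterior probability = odds/(1+odds) = 0.64495/1.6450 = 0.392.

Posterior probability ≈ 0.392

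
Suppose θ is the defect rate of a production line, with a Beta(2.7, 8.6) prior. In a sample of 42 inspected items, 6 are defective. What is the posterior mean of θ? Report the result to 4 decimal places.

The binomial likelihood is conjugate to the Beta prior: with 6 successes and 36 failures, the posterior is Beta(2.7+6, 8.6+36) = Beta(8.7, 44.6).
Posterior mean = α/(α+β) = 8.7/53.3 = 0.1632.

Posterior mean ≈ 0.1632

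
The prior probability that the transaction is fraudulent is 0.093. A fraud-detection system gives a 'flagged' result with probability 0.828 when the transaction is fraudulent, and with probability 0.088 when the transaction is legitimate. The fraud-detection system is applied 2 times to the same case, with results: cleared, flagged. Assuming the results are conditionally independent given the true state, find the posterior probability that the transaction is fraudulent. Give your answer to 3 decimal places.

With H the event that the transaction is fraudulent, the joint likelihood of the observed sequence is P(data|H) = 0.172·0.828 = 0.14242 and P(data|¬H) = 0.912·0.088 = 0.080256.
Bayes: P(H|data) = 0.093·0.14242 / (0.093·0.14242 + 0.907·0.080256) = 0.013245/0.086037 = 0.1539.

Posterior P(H) ≈ 0.154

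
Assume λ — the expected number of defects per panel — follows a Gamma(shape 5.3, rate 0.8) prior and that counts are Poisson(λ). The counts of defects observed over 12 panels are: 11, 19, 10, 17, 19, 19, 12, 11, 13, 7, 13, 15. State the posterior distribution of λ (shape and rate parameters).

The Poisson likelihood adds the total count to the shape and the number of exposure periods to the rate. Here ∑xᵢ = 166 and n = 12, so shape 5.3→171.3 and rate 0.8→12.8.

Posterior: Gamma(shape=171.3, rate=12.8)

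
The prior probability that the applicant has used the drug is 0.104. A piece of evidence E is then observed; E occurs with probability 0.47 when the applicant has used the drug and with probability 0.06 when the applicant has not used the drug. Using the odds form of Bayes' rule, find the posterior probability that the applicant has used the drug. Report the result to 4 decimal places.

Prior odds = 0.104/(1−0.104) = 0.11607.
Likelihood ratio for E = 0.47/0.06 = 7.8333.
Posterior odds = prior odds × LR = 0.90923.
Posterior probability = odds/(1+odds) = 0.90923/1.9092 = 0.4762.

Posterior probability ≈ 0.4762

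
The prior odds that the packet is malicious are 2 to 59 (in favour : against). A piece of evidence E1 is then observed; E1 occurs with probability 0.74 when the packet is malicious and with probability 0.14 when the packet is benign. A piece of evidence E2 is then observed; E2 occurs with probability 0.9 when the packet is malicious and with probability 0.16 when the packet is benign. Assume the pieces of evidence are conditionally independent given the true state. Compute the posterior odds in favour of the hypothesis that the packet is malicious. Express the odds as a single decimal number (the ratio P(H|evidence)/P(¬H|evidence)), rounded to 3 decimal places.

Prior odds = 2/59 = 0.033898.
Likelihood ratio for E1 = 0.74/0.14 = 5.2857.
Likelihood ratio for E2 = 0.9/0.16 = 5.6250.
Posterior odds = prior odds × LR₁ × LR₂ = 1.0079.

Posterior odds ≈ 1.008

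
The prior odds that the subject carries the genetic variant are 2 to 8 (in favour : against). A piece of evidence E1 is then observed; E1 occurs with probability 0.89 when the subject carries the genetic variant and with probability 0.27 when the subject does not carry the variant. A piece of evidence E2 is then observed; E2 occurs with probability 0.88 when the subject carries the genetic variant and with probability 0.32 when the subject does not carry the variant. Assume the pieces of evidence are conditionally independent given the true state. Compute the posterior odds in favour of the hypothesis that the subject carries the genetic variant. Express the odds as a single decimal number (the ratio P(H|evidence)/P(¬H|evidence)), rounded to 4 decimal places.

Posterior odds ≈ 2.2662

Prior odds = 2/8 = 0.25000. In log-odds, ln(0.25000) = -1.3863.
Add log likelihood ratios: ln(3.2963) + ln(2.7500) = 2.2044.
Posterior log-odds = 0.81811, so posterior odds = exp(0.81811) = 2.2662.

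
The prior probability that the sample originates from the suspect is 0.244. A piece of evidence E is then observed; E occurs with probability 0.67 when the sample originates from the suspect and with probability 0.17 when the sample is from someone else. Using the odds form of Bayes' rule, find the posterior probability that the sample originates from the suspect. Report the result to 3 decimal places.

Prior odds = 0.244/(1−0.244) = 0.32275. In log-odds, ln(0.32275) = -1.1309.
Add log likelihood ratio: ln(3.9412) = 1.3715.
Posterior log-odds = 0.24061, so posterior odds = exp(0.24061) = 1.2720. Converting, P(H|E) = 1.2720/2.2720 = 0.560.

Posterior probability ≈ 0.560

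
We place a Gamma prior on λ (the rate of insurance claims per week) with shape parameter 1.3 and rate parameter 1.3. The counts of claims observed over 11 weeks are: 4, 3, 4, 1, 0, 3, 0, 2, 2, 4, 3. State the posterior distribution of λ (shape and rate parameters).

The Poisson likelihood adds the total count to the shape and the number of exposure periods to the rate. Here ∑xᵢ = 26 and n = 11, so shape 1.3→27.3 and rate 1.3→12.3.

Posterior: Gamma(shape=27.3, rate=12.3)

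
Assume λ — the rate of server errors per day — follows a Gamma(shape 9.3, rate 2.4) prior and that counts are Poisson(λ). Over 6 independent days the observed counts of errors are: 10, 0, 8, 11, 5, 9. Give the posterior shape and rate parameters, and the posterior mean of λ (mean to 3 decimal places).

The Poisson likelihood adds the total count to the shape and the number of exposure periods to the rate. Here ∑xᵢ = 43 and n = 6, so shape 9.3→52.3 and rate 2.4→8.4.
Posterior mean = shape/rate = 52.3/8.4 = 6.226.

Posterior: Gamma(shape=52.3, rate=8.4); mean ≈ 6.226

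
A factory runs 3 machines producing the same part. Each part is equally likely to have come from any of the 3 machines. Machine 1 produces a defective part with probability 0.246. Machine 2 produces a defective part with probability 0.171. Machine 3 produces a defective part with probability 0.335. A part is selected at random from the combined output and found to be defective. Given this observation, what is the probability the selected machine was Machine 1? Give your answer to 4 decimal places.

Posterior probability ≈ 0.3271

Tabulate prior·likelihood by source: [1] prior 0.333333, lik 0.246, product 0.08200; [2] prior 0.333333, lik 0.171, product 0.05700; [3] prior 0.333333, lik 0.335, product 0.1117.
Normalizing constant = 0.25067; the posterior for Machine 1 is its product over the sum, 0.08200/0.25067 = 0.3271.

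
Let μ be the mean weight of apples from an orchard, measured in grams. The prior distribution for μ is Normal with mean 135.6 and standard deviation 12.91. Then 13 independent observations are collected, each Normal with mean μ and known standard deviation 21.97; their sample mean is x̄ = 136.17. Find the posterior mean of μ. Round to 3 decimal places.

Prior precision 1/τ₀² = 1/12.91² = 0.00599995; data precision n/σ² = 13/21.97² = 0.0269329.
Posterior precision = 0.00599995 + 0.0269329 = 0.0329329.
Posterior mean = (0.00599995·135.6 + 0.0269329·136.17) / 0.0329329 = 136.066.

Posterior mean ≈ 136.066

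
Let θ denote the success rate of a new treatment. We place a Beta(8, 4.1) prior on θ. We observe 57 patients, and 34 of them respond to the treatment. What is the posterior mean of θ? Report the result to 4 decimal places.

Posterior mean ≈ 0.6078

The binomial likelihood is conjugate to the Beta prior: with 34 successes and 23 failures, the posterior is Beta(8+34, 4.1+23) = Beta(42, 27.1).
E[θ | data] = 42/(42+27.1) = 0.6078.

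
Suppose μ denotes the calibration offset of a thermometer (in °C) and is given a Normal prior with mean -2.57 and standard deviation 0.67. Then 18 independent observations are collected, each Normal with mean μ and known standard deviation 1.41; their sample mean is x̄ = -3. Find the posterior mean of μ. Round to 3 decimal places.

Posterior mean ≈ -2.915

With known σ, the Normal prior is conjugate. Weight on the data is w = (n/σ²)/(n/σ² + 1/τ₀²) = 9.05387/(9.05387+2.22767) = 0.80254.
Posterior mean = w·x̄ + (1−w)·μ₀ = 0.80254·-3 + 0.19746·-2.57 = -2.915.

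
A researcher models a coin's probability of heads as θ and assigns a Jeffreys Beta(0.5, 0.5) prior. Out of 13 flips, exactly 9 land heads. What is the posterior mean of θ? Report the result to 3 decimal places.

Observing 9 successes and 4 failures updates Beta(0.5, 0.5) by adding the success and failure counts to the two shape parameters: α = 0.5+9 = 9.5, β = 0.5+4 = 4.5.
Posterior mean = α/(α+β) = 9.5/14 = 0.679.

Posterior mean ≈ 0.679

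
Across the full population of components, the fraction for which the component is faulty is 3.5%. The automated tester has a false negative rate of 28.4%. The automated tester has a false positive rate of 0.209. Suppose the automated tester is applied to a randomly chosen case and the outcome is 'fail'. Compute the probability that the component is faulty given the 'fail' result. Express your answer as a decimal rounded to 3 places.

P(H | E) ≈ 0.111

Write H for 'the component is faulty'. Prior odds H:¬H = 0.035/0.965 = 0.036269. For the 'fail' outcome, the likelihood ratio is 0.716/0.209 = 3.4258.
Posterior odds = 0.036269 × 3.4258 = 0.12425, so P(H|E) = 0.12425/(1+0.12425) = 0.111.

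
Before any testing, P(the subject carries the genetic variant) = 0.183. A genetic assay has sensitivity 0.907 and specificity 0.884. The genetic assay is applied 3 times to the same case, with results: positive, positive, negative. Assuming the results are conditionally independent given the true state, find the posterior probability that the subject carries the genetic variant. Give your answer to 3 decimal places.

Posterior P(H) ≈ 0.590

With H the event that the subject carries the genetic variant, the joint likelihood of the observed sequence is P(data|H) = 0.907·0.907·0.093 = 0.076506 and P(data|¬H) = 0.116·0.116·0.884 = 0.011895.
Bayes: P(H|data) = 0.183·0.076506 / (0.183·0.076506 + 0.817·0.011895) = 0.014001/0.023719 = 0.5903.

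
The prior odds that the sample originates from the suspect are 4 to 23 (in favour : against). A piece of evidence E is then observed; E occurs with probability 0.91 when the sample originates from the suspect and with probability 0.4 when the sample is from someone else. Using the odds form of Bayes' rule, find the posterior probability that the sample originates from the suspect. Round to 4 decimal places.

Posterior probability ≈ 0.2835

Prior odds = 4/23 = 0.17391.
Likelihood ratio for E = 0.91/0.4 = 2.2750.
Posterior odds = prior odds × LR = 0.39565.
Posterior probability = odds/(1+odds) = 0.39565/1.3957 = 0.2835.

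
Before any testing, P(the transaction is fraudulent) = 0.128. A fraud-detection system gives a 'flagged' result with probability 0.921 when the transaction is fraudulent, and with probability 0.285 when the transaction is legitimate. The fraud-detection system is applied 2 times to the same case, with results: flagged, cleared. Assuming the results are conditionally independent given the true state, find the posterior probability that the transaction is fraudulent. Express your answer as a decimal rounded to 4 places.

Posterior P(H) ≈ 0.0498

With H the event that the transaction is fraudulent, the joint likelihood of the observed sequence is P(data|H) = 0.921·0.079 = 0.072759 and P(data|¬H) = 0.285·0.715 = 0.20377.
Bayes: P(H|data) = 0.128·0.072759 / (0.128·0.072759 + 0.872·0.20377) = 0.0093132/0.18700 = 0.0498.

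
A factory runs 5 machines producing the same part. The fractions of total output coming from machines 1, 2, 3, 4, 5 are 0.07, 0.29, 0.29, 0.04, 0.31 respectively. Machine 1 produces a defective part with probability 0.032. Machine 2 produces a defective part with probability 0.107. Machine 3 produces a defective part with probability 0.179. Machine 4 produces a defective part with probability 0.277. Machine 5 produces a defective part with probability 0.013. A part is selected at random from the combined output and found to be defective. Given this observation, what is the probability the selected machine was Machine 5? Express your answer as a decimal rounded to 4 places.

Posterior probability ≈ 0.0402

Tabulate prior·likelihood by source: [1] prior 0.07, lik 0.032, product 0.002240; [2] prior 0.29, lik 0.107, product 0.03103; [3] prior 0.29, lik 0.179, product 0.05191; [4] prior 0.04, lik 0.277, product 0.01108; [5] prior 0.31, lik 0.013, product 0.004030.
Normalizing constant = 0.10029; the posterior for Machine 5 is its product over the sum, 0.004030/0.10029 = 0.0402.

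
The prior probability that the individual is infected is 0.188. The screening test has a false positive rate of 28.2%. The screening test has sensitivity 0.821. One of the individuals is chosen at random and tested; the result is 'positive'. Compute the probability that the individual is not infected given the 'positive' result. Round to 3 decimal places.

Write H for 'the individual is infected'. Prior odds H:¬H = 0.188/0.812 = 0.23153. For the 'positive' outcome, the likelihood ratio is 0.821/0.282 = 2.9113.
Posterior odds = 0.23153 × 2.9113 = 0.67406, so P(H|E) = 0.67406/(1+0.67406) = 0.403. Then P(¬H|E) = 1 − 0.403 = 0.597.

P(¬H | E) ≈ 0.597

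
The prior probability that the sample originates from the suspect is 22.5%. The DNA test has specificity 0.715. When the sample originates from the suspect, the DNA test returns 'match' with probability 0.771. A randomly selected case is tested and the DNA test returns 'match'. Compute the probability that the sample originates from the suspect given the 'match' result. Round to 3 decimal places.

Write H for 'the sample originates from the suspect'. Prior odds H:¬H = 0.225/0.775 = 0.29032. For the 'match' outcome, the likelihood ratio is 0.771/0.285 = 2.7053.
Posterior odds = 0.29032 × 2.7053 = 0.78540, so P(H|E) = 0.78540/(1+0.78540) = 0.440.

P(H | E) ≈ 0.440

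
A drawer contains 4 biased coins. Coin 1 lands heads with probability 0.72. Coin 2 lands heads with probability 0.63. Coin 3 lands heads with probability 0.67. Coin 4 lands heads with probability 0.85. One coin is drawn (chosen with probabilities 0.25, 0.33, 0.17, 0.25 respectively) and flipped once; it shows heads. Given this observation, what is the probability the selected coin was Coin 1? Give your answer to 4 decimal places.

Tabulate prior·likelihood by source: [1] prior 0.25, lik 0.72, product 0.1800; [2] prior 0.33, lik 0.63, product 0.2079; [3] prior 0.17, lik 0.67, product 0.1139; [4] prior 0.25, lik 0.85, product 0.2125.
Normalizing constant = 0.71430; the posterior for Coin 1 is its product over the sum, 0.1800/0.71430 = 0.2520.

Posterior probability ≈ 0.2520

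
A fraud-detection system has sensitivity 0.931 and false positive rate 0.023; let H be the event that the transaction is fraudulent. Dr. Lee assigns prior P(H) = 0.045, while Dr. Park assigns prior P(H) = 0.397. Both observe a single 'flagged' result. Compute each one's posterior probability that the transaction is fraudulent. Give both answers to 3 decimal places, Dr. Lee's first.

Dr. Lee: 0.656; Dr. Park: 0.964

P('+'|H) = 0.931, P('+'|¬H) = 0.023.
Dr. Lee: numerator 0.931·0.045 = 0.041895; evidence = 0.041895+0.023·0.955 = 0.063860; posterior = 0.656.
Dr. Park: numerator 0.931·0.397 = 0.36961; evidence = 0.36961+0.023·0.603 = 0.38348; posterior = 0.964.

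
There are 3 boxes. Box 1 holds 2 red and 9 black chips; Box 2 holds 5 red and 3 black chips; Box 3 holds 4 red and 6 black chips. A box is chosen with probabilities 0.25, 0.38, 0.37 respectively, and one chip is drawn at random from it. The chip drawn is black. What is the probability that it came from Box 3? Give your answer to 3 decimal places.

Posterior probability ≈ 0.390

P(black|Box 1) = 0.8182; P(black|Box 2) = 0.375; P(black|Box 3) = 0.6.
Prior × likelihood for each source: 0.25·0.8182=0.2045, 0.38·0.375=0.1425, 0.37·0.6=0.2220. Summing gives P(black) = 0.56905.
P(Box 3 | black) = 0.2220 / 0.56905 = 0.390.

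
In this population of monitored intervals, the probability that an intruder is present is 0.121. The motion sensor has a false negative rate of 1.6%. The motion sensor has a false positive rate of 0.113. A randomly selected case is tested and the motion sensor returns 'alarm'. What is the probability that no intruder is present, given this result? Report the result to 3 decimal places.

Let H be the event that an intruder is present. P(H) = 0.121, so P(¬H) = 0.879. With E the 'alarm' result, P(E|H) = 0.984 and P(E|¬H) = 0.113.
P(E) = 0.984·0.121 + 0.113·0.879 = 0.11906 + 0.099327 = 0.21839.
By Bayes' theorem, P(H|E) = 0.11906 / 0.21839 = 0.545. Hence P(¬H|E) = 1 − 0.545 = 0.455.

P(¬H | E) ≈ 0.455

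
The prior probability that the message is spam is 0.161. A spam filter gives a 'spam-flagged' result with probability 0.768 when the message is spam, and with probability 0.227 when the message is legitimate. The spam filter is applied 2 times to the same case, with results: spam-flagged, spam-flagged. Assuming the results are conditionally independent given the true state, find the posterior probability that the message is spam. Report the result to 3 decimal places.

Let H be the event that the message is spam; start with P(H) = 0.161. P('spam-flagged'|H) = 0.768, P('spam-flagged'|¬H) = 0.227.
Update on result 1 ('spam-flagged'): P(H) ← 0.768·0.1610 / (0.768·0.1610 + 0.227·0.8390) = 0.12365/0.31410 = 0.3937.
Update on result 2 ('spam-flagged'): P(H) ← 0.768·0.3937 / (0.768·0.3937 + 0.227·0.6063) = 0.30233/0.43997 = 0.6872.

Posterior P(H) ≈ 0.687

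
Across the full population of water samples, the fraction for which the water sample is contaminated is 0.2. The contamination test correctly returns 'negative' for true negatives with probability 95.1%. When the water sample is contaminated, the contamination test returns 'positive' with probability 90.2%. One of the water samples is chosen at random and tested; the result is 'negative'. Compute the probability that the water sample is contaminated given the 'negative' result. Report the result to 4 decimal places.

P(H | E) ≈ 0.0251

Write H for 'the water sample is contaminated'. Prior odds H:¬H = 0.2/0.8 = 0.25000. For the 'negative' outcome, the likelihood ratio is 0.098/0.951 = 0.10305.
Posterior odds = 0.25000 × 0.10305 = 0.025762, so P(H|E) = 0.025762/(1+0.025762) = 0.0251.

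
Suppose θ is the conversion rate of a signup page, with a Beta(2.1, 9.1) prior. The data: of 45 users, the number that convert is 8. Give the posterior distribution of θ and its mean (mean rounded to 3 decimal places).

Posterior: Beta(10.1, 46.1); mean ≈ 0.180

The binomial likelihood is conjugate to the Beta prior: with 8 successes and 37 failures, the posterior is Beta(2.1+8, 9.1+37) = Beta(10.1, 46.1).
E[θ | data] = 10.1/(10.1+46.1) = 0.180.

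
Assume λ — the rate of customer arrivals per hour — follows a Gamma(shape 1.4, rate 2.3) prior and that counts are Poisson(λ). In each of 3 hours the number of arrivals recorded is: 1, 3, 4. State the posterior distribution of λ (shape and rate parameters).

Posterior: Gamma(shape=9.4, rate=5.3)

The Poisson likelihood adds the total count to the shape and the number of exposure periods to the rate. Here ∑xᵢ = 8 and n = 3, so shape 1.4→9.4 and rate 2.3→5.3.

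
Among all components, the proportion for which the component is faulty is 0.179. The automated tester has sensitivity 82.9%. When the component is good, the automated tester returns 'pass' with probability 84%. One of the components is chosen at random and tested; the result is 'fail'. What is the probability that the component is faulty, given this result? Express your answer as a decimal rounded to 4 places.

P(H | E) ≈ 0.5304

Let H be the event that the component is faulty. P(H) = 0.179, so P(¬H) = 0.821. With E the 'fail' result, P(E|H) = 0.829 and P(E|¬H) = 0.16.
P(E) = 0.829·0.179 + 0.16·0.821 = 0.14839 + 0.13136 = 0.27975.
By Bayes' theorem, P(H|E) = 0.14839 / 0.27975 = 0.5304.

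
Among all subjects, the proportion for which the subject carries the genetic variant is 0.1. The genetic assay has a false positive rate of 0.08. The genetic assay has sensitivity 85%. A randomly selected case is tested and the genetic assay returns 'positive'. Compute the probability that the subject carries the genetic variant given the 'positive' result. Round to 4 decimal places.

Write H for 'the subject carries the genetic variant'. Prior odds H:¬H = 0.1/0.9 = 0.11111. For the 'positive' outcome, the likelihood ratio is 0.85/0.08 = 10.625.
Posterior odds = 0.11111 × 10.625 = 1.1806, so P(H|E) = 1.1806/(1+1.1806) = 0.5414.

P(H | E) ≈ 0.5414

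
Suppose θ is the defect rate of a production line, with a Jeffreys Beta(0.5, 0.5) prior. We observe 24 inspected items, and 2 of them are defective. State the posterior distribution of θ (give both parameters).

Posterior: Beta(2.5, 22.5)

The binomial likelihood is conjugate to the Beta prior: with 2 successes and 22 failures, the posterior is Beta(0.5+2, 0.5+22) = Beta(2.5, 22.5).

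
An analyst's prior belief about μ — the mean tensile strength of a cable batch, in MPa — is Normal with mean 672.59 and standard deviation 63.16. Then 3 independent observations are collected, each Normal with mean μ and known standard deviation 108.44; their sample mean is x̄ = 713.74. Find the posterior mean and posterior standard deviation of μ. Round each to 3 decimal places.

Prior precision 1/τ₀² = 1/63.16² = 0.00025068; data precision n/σ² = 3/108.44² = 0.00025512.
Posterior precision = 0.00025068 + 0.00025512 = 0.00050580, giving posterior SD = 1/√0.00050580 = 44.464.
Posterior mean = (0.00025068·672.59 + 0.00025512·713.74) / 0.00050580 = 693.346.

Posterior mean ≈ 693.346; posterior SD ≈ 44.464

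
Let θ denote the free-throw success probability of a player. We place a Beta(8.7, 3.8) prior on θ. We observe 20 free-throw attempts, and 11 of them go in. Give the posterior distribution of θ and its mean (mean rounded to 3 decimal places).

Posterior: Beta(19.7, 12.8); mean ≈ 0.606

The binomial likelihood is conjugate to the Beta prior: with 11 successes and 9 failures, the posterior is Beta(8.7+11, 3.8+9) = Beta(19.7, 12.8).
E[θ | data] = 19.7/(19.7+12.8) = 0.606.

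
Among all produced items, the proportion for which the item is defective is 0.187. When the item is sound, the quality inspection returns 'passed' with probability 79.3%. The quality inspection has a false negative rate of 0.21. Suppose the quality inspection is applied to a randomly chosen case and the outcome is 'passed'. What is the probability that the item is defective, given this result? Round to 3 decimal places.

P(H | E) ≈ 0.057

Let H be the event that the item is defective. P(H) = 0.187, so P(¬H) = 0.813. With E the 'passed' result, P(E|H) = 0.21 and P(E|¬H) = 0.793.
P(E) = 0.21·0.187 + 0.793·0.813 = 0.039270 + 0.64471 = 0.68398.
By Bayes' theorem, P(H|E) = 0.039270 / 0.68398 = 0.057.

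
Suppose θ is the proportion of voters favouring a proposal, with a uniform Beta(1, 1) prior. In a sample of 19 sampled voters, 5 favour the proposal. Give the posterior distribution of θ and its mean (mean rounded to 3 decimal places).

Posterior: Beta(6, 15); mean ≈ 0.286

The binomial likelihood is conjugate to the Beta prior: with 5 successes and 14 failures, the posterior is Beta(1+5, 1+14) = Beta(6, 15).
E[θ | data] = 6/(6+15) = 0.286.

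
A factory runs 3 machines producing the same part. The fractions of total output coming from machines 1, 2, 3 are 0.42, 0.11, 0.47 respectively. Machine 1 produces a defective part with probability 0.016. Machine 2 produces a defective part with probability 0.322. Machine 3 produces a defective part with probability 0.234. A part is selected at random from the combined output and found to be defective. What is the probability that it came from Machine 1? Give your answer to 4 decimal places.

Posterior probability ≈ 0.0442

Tabulate prior·likelihood by source: [1] prior 0.42, lik 0.016, product 0.006720; [2] prior 0.11, lik 0.322, product 0.03542; [3] prior 0.47, lik 0.234, product 0.1100.
Normalizing constant = 0.15212; the posterior for Machine 1 is its product over the sum, 0.006720/0.15212 = 0.0442.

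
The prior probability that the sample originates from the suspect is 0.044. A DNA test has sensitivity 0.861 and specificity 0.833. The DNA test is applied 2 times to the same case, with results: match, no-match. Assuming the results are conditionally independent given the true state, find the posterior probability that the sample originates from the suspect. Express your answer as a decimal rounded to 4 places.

Let H be the event that the sample originates from the suspect; start with P(H) = 0.044. P('match'|H) = 0.861, P('match'|¬H) = 0.167.
Update on result 1 ('match'): P(H) ← 0.861·0.0440 / (0.861·0.0440 + 0.167·0.9560) = 0.037884/0.19754 = 0.1918.
Update on result 2 ('no-match'): P(H) ← 0.139·0.1918 / (0.139·0.1918 + 0.833·0.8082) = 0.026658/0.69990 = 0.0381.

Posterior P(H) ≈ 0.0381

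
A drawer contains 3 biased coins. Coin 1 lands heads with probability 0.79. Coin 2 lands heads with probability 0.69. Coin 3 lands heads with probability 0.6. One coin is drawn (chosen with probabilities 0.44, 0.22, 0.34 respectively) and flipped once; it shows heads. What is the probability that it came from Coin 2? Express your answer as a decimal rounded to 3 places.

Posterior probability ≈ 0.216

Tabulate prior·likelihood by source: [1] prior 0.44, lik 0.79, product 0.3476; [2] prior 0.22, lik 0.69, product 0.1518; [3] prior 0.34, lik 0.6, product 0.2040.
Normalizing constant = 0.70340; the posterior for Coin 2 is its product over the sum, 0.1518/0.70340 = 0.216.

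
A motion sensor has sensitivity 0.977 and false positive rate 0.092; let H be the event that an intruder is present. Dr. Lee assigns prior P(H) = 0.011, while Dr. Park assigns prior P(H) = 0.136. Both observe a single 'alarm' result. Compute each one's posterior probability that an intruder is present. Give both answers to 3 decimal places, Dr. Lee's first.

The likelihood ratio for an 'alarm' result is 0.977/0.092 = 10.620.
Dr. Lee: prior odds 0.011/0.989 = 0.011122; posterior odds 0.11811; posterior probability 0.106.
Dr. Park: prior odds 0.136/0.864 = 0.15741; posterior odds 1.6716; posterior probability 0.626.

Dr. Lee: 0.106; Dr. Park: 0.626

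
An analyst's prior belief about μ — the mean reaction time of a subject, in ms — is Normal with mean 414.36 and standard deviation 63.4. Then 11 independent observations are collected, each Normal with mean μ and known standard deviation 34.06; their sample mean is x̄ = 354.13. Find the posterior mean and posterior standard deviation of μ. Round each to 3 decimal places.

Posterior mean ≈ 355.670; posterior SD ≈ 10.137

With known σ, the Normal prior is conjugate. Weight on the data is w = (n/σ²)/(n/σ² + 1/τ₀²) = 0.00948208/(0.00948208+0.00024878) = 0.97443.
Posterior mean = w·x̄ + (1−w)·μ₀ = 0.97443·354.13 + 0.025566·414.36 = 355.670. Posterior variance = 1/(0.00948208+0.00024878) = 102.766, so SD = 10.137.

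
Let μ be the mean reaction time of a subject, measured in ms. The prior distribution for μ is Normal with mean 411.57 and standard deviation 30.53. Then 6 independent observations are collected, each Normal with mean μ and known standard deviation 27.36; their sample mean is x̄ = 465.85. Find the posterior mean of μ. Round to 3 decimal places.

Posterior mean ≈ 459.442

With known σ, the Normal prior is conjugate. Weight on the data is w = (n/σ²)/(n/σ² + 1/τ₀²) = 0.00801529/(0.00801529+0.00107287) = 0.88195.
Posterior mean = w·x̄ + (1−w)·μ₀ = 0.88195·465.85 + 0.11805·411.57 = 459.442.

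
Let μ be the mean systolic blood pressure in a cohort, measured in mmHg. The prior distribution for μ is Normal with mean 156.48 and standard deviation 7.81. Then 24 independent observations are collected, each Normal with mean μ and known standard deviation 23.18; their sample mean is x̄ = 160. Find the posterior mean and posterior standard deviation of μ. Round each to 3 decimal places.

With known σ, the Normal prior is conjugate. Weight on the data is w = (n/σ²)/(n/σ² + 1/τ₀²) = 0.0446668/(0.0446668+0.0163945) = 0.73151.
Posterior mean = w·x̄ + (1−w)·μ₀ = 0.73151·160 + 0.26849·156.48 = 159.055. Posterior variance = 1/(0.0446668+0.0163945) = 16.3770, so SD = 4.047.

Posterior mean ≈ 159.055; posterior SD ≈ 4.047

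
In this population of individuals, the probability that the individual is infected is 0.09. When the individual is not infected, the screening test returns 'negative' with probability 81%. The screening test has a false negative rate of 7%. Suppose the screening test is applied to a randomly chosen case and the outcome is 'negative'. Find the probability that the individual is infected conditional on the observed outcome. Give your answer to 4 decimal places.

Write H for 'the individual is infected'. Prior odds H:¬H = 0.09/0.91 = 0.098901. For the 'negative' outcome, the likelihood ratio is 0.07/0.81 = 0.086420.
Posterior odds = 0.098901 × 0.086420 = 0.0085470, so P(H|E) = 0.0085470/(1+0.0085470) = 0.0085.

P(H | E) ≈ 0.0085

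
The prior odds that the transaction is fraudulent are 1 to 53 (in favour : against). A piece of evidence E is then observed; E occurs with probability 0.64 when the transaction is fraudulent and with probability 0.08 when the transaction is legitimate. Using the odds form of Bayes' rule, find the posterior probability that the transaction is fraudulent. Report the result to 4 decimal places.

Prior odds = 1/53 = 0.018868.
Likelihood ratio for E = 0.64/0.08 = 8.0000.
Posterior odds = prior odds × LR = 0.15094.
Posterior probability = odds/(1+odds) = 0.15094/1.1509 = 0.1311.

Posterior probability ≈ 0.1311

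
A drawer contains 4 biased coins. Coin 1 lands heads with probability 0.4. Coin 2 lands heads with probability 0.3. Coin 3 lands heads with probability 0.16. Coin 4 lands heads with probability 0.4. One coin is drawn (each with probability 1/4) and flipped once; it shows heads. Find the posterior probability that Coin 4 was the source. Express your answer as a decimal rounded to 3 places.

P(heads|C1) = 0.4; P(heads|C2) = 0.3; P(heads|C3) = 0.16; P(heads|C4) = 0.4.
Prior × likelihood for each source: 0.25·0.4=0.1000, 0.25·0.3=0.07500, 0.25·0.16=0.04000, 0.25·0.4=0.1000. Summing gives P(heads) = 0.31500.
P(Coin 4 | heads) = 0.1000 / 0.31500 = 0.317.

Posterior probability ≈ 0.317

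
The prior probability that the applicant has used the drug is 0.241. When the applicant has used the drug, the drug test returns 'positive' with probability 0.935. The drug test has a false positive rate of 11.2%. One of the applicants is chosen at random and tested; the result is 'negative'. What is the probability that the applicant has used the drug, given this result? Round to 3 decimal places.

P(H | E) ≈ 0.023

Let H be the event that the applicant has used the drug. P(H) = 0.241, so P(¬H) = 0.759. With E the 'negative' result, P(E|H) = 0.065 and P(E|¬H) = 0.888.
P(E) = 0.065·0.241 + 0.888·0.759 = 0.015665 + 0.67399 = 0.68966.
By Bayes' theorem, P(H|E) = 0.015665 / 0.68966 = 0.023.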